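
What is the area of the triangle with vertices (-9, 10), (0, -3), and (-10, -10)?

Shoelace: Area = (1/2)|-9(-3--10) + 0(-10-10) + -10(10--3)| = (1/2)(193) = 193/2

193/2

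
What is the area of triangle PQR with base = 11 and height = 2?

Area = (1/2)(11)(2) = 11

11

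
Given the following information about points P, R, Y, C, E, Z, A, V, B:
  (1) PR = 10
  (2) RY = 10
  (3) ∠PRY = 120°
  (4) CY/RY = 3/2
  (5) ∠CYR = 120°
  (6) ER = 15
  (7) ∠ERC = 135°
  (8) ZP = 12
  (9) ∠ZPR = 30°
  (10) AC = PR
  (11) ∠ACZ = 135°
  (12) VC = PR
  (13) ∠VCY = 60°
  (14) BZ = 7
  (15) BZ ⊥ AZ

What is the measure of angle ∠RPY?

Step 1: By the law of cosines on triangle PRY: PY² = 10² + 10² − 2·10·10·cos(120°) = 300, so PY = 10·√3.
Step 2: By the inverse law of cosines on triangle RPY: cos(∠RPY) = (10² + (10·√3)² − 10²) / (2·10·10·√3) = 300/346.41 = 0.866, so ∠RPY = 30°.

Therefore, the measure of angle ∠RPY = 30°.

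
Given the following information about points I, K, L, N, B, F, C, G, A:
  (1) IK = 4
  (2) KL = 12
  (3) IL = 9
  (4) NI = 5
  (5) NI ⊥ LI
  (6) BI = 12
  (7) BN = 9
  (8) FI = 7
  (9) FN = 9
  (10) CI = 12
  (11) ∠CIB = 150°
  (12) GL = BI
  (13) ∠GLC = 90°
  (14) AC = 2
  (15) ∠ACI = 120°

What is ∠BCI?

Step 1: By the law of cosines on triangle CIB: CB² = 12² + 12² − 2·12·12·cos(150°) = 537.42, so CB ≈ 23.18.
Step 2: By the inverse law of cosines on triangle BCI: cos(∠BCI) = (23.18² + 12² − 12²) / (2·23.18·12) = 537.42/556.37 = 0.9659, so ∠BCI = 15°.

Therefore, the measure of angle ∠BCI = 15°.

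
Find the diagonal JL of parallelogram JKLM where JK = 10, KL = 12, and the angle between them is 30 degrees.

Using the law of cosines:
d^2 = 10^2 + 12^2 - 2(10)(12)cos(30 degrees)
d^2 = 100 + 144 - 240*sqrt(3)/2
d^2 = 244 - 120*sqrt(3)
d = 2*sqrt(61 - 30*sqrt(3))

2*sqrt(61 - 30*sqrt(3))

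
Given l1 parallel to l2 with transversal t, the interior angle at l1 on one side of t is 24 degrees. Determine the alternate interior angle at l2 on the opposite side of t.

Alternate interior angles lie on opposite sides of the transversal, between the parallel lines.
By the alternate interior angle theorem, they are equal: 24 degrees.

24 degrees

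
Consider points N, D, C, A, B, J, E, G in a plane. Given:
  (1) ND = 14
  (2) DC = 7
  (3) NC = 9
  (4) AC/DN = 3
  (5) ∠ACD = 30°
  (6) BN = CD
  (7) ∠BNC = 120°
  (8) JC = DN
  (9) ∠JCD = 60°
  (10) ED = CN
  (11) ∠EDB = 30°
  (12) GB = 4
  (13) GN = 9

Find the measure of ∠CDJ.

From the given relations: JC = DN = 14.
Step 1: By the law of cosines on triangle DCJ: DJ² = 7² + 14² − 2·7·14·cos(60°) = 147, so DJ = 7·√3.
Step 2: By the inverse law of cosines on triangle CDJ: cos(∠CDJ) = (7² + (7·√3)² − 14²) / (2·7·7·√3) = 0/169.74 = 0, so ∠CDJ = 90°.

Therefore, the measure of angle ∠CDJ = 90°.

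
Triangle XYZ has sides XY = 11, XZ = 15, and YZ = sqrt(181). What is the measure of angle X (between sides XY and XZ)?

By the inverse law of cosines: cos(X) = (XY² + XZ² - YZ²) / (2 × XY × XZ)
cos(X) = (11² + 15² - (sqrt(181))²) / (2 × 11 × 15)
cos(X) = (121 + 225 - (181)) / 330
cos(X) = 1/2
X = arccos(1/2) = 60°

60°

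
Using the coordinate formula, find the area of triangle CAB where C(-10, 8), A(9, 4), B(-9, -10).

Shoelace: Area = (1/2)|-10(4--10) + 9(-10-8) + -9(8-4)| = (1/2)(338) = 169

169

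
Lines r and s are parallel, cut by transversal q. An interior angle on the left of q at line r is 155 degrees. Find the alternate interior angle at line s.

Alternate interior angles formed by parallel lines and a transversal are equal.
The given angle is 155 degrees.
The alternate interior angle = 155 degrees.

155 degrees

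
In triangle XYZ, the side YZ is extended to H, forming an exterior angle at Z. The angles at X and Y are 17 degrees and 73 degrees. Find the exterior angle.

Exterior angle = 17 + 73 = 90 degrees (exterior angle theorem).

90 degrees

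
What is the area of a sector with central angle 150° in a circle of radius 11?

Sector area = π(11²)(5/12) = 605*pi/12

605*pi/12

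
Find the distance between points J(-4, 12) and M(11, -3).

The horizontal distance is |11 - -4| = 15 and the vertical distance is |-3 - 12| = 15.
By the Pythagorean theorem, d = sqrt(15^2 + 15^2) = sqrt(450) = 15*sqrt(2).

15*sqrt(2)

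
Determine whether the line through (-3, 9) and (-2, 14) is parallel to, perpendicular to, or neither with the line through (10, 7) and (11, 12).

Slope of line 1: m1 = (14 - 9)/(-2 - -3) = 5/1 = 5
Slope of line 2: m2 = (12 - 7)/(11 - 10) = 5/1 = 5
Since m1 = m2 = 5, the lines are parallel.

Parallel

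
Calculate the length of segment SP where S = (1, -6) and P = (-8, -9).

d = sqrt((-9)^2 + (-3)^2) = sqrt(90) = 3*sqrt(10)

3*sqrt(10)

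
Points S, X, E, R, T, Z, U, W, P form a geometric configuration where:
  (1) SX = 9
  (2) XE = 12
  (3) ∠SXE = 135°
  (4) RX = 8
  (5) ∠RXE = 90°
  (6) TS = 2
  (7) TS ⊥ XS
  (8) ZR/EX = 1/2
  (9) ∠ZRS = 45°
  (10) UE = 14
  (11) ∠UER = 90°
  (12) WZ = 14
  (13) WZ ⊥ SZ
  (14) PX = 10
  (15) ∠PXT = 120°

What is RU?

Step 1: By the law of cosines on triangle EXR: ER² = 12² + 8² − 2·12·8·cos(90°) = 208, so ER = 4·√13.
Step 2: By the law of cosines on triangle REU: RU² = (4·√13)² + 14² − 2·4·√13·14·cos(90°) = 404, so RU = 2·√101.

Therefore, the length of RU = 2·√101.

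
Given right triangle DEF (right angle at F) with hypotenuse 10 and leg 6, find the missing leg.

By the Pythagorean theorem: EF^2 = DE^2 - DF^2
EF^2 = 10^2 - 6^2 = 100 - 36 = 64
EF = sqrt(64) = 8

8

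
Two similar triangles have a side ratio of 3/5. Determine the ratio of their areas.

Area ratio = (side ratio)^2 = (3/5)^2 = 9:25.

9:25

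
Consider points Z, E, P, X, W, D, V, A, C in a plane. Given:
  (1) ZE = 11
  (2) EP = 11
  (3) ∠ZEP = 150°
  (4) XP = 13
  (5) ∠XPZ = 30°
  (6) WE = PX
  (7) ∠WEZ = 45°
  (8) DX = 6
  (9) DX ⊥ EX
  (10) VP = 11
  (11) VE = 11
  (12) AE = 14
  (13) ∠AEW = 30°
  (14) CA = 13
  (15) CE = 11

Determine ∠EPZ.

Step 1: By the law of cosines on triangle PEZ: PZ² = 11² + 11² − 2·11·11·cos(150°) = 451.58, so PZ ≈ 21.25.
Step 2: By the inverse law of cosines on triangle EPZ: cos(∠EPZ) = (11² + 21.25² − 11²) / (2·11·21.25) = 451.58/467.51 = 0.9659, so ∠EPZ = 15°.

Therefore, the measure of angle ∠EPZ = 15°.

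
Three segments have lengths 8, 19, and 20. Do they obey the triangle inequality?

Sort the sides: 8, 19, 20.
It suffices to check that the sum of the two smallest exceeds the largest:
8 + 19 = 27 > 20. ✓
Yes, a valid triangle can be formed.

Yes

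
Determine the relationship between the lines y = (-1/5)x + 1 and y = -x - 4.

Slope of line 1: m1 = -1/5
Slope of line 2: m2 = -1
m1 != m2 and m1*m2 = 1/5 != -1. Neither.

Neither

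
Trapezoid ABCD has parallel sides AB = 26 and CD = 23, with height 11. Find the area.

Area of a trapezoid = (base1 + base2) * height / 2
Area = (26 + 23) * 11 / 2
Area = 49 * 11 / 2
Area = 539 / 2
Area = 539/2

539/2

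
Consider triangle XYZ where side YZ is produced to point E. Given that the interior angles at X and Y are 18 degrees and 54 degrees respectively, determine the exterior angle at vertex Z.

The interior angle at Z is 180 - 18 - 54 = 108 degrees.
The exterior angle and interior angle at Z are supplementary:
Exterior angle = 180 - 108 = 72 degrees.

72 degrees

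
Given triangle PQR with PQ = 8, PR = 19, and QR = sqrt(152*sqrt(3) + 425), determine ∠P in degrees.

When all three sides of a triangle are known, the law of cosines can be rearranged to find any angle.
cos(C) = (a² + b² - c²) / (2ab) gives cos(P) = -sqrt(3)/2.
Taking the inverse cosine: P = 150°.

150°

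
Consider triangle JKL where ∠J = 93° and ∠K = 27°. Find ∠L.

The interior angles sum to 180°: angle L = 180 - 93 - 27 = 60°.
The triangle is obtuse (angles 93°, 27°, 60°).

60 degrees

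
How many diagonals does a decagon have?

The number of diagonals in an n-gon is n(n - 3)/2.
For n = 10: 10(10 - 3)/2 = 10 × 7 / 2 = 35.

35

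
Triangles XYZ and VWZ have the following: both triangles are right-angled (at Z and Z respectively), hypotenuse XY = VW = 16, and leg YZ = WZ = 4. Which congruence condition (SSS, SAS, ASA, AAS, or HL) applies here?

Consider the given information: both triangles are right-angled (at Z and Z respectively), hypotenuse XY = VW = 16, and leg YZ = WZ = 4
This is not SSS or ASA: SSS requires all three pairs of sides, but we don't have that. ASA requires two angles and the side between them.
The correct criterion is HL. The hypotenuse and one leg of two right triangles are equal (Hypotenuse-Leg).

HL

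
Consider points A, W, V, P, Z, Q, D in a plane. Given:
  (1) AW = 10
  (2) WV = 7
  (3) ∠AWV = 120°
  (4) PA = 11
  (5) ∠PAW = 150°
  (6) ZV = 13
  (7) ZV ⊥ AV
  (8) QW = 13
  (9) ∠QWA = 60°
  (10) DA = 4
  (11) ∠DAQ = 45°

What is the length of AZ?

Step 1: By the law of cosines on triangle VWA: VA² = 7² + 10² − 2·7·10·cos(120°) = 219, so VA ≈ 14.8.
Step 2: By the law of cosines on triangle AVZ: AZ² = 14.8² + 13² − 2·14.8·13·cos(90°) = 388, so AZ = 2·√97.

Therefore, the length of AZ = 2·√97.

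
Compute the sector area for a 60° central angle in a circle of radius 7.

The full circle has area πr² = π(7)² = 49*pi.
The sector covers 60° out of 360°, a fraction of 1/6.
Sector area = 49*pi × 1/6 = 49*pi/6.

49*pi/6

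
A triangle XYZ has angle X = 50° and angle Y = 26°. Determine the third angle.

By the triangle angle sum property, the three interior angles of any triangle add up to 180°.
We know angle X = 50° and angle Y = 26°, so their sum is 76°.
Therefore angle Z = 180° - 76° = 104°.

104 degrees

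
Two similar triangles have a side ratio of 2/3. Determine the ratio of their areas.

Area ratio = (side ratio)^2 = (2/3)^2 = 4:9.

4:9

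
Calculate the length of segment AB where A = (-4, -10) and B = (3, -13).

d = sqrt((3 - -4)^2 + (-13 - -10)^2)
d = sqrt(7^2 + -3^2)
d = sqrt(49 + 9)
d = sqrt(58)

sqrt(58)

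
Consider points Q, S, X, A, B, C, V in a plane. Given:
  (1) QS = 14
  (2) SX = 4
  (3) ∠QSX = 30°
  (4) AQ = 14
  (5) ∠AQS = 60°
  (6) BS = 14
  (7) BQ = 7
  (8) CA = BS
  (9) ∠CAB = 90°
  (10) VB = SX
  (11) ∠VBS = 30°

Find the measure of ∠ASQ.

Step 1: By the law of cosines on triangle SQA: SA² = 14² + 14² − 2·14·14·cos(60°) = 196, so SA = 14.
Step 2: By the inverse law of cosines on triangle ASQ: cos(∠ASQ) = (14² + 14² − 14²) / (2·14·14) = 196/392 = 0.5, so ∠ASQ = 60°.

Therefore, the measure of angle ∠ASQ = 60°.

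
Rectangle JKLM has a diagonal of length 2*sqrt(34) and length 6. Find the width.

Using the Pythagorean theorem: d^2 = a^2 + b^2
b^2 = d^2 - a^2
b^2 = 136 - 36
b^2 = 100
b = sqrt(100) = 10

10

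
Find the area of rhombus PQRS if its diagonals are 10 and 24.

Area of a rhombus = (d1 * d2) / 2
Area = (10 * 24) / 2
Area = 240 / 2
Area = 120

120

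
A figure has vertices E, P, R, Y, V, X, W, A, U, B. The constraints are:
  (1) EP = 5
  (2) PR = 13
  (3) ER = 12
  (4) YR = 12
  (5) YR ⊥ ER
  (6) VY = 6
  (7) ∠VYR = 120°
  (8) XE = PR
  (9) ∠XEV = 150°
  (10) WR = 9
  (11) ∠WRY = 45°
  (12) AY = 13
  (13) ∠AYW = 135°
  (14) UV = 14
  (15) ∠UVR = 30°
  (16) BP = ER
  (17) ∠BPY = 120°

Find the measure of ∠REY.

Step 1: By the law of cosines on triangle ERY: EY² = 12² + 12² − 2·12·12·cos(90°) = 288, so EY = 12·√2.
Step 2: By the inverse law of cosines on triangle REY: cos(∠REY) = (12² + (12·√2)² − 12²) / (2·12·12·√2) = 288/407.29 = 0.7071, so ∠REY = 45°.

Therefore, the measure of angle ∠REY = 45°.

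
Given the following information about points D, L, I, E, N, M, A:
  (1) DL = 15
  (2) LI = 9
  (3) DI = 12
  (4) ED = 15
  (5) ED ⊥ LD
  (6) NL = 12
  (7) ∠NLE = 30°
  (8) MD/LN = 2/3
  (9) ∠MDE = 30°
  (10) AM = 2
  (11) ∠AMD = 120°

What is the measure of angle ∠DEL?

Step 1: By the law of cosines on triangle EDL: EL² = 15² + 15² − 2·15·15·cos(90°) = 450, so EL = 15·√2.
Step 2: By the inverse law of cosines on triangle DEL: cos(∠DEL) = (15² + (15·√2)² − 15²) / (2·15·15·√2) = 450/636.4 = 0.7071, so ∠DEL = 45°.

Therefore, the measure of angle ∠DEL = 45°.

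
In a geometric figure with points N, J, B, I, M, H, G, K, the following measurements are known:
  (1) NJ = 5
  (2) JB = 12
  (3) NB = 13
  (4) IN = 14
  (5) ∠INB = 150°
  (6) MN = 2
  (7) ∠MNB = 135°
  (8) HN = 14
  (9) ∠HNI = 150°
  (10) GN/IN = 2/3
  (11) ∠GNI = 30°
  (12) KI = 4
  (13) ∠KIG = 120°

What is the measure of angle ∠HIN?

Step 1: By the law of cosines on triangle INH: IH² = 14² + 14² − 2·14·14·cos(150°) = 731.48, so IH ≈ 27.05.
Step 2: By the inverse law of cosines on triangle HIN: cos(∠HIN) = (27.05² + 14² − 14²) / (2·27.05·14) = 731.48/757.29 = 0.9659, so ∠HIN = 15°.

Therefore, the measure of angle ∠HIN = 15°.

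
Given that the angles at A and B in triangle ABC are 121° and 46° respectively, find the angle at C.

Let angle C = x. Then 121 + 46 + x = 180.
x = 180 - 167 = 13 degrees.

13 degrees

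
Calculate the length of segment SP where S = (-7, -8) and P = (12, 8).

d = sqrt((12 - -7)^2 + (8 - -8)^2)
d = sqrt(19^2 + 16^2)
d = sqrt(361 + 256)
d = sqrt(617)

sqrt(617)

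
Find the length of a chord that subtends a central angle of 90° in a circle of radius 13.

Drop a perpendicular from the center to the chord, bisecting both the chord and the central angle.
Each half-chord = r sin(θ/2) = 13 sin(45°).
The full chord = 2 × 13 × sin(45°) = 13*sqrt(2).

13*sqrt(2)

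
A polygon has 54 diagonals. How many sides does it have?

Using d = n(n - 3)/2, we solve 54 = n(n - 3)/2.
So n(n - 3) = 108.
Testing n = 12: 12 * 9 = 108 = 108. Correct.
The polygon has 12 sides.

12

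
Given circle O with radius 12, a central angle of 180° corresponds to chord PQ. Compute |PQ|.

Chord = 2(12) sin(90°) = 24

24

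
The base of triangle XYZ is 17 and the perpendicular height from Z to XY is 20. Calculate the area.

Area = (1/2)(17)(20) = 170

170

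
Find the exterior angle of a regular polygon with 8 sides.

Each exterior angle of a regular n-gon is 360 / n.
For n = 8: 360 / 8 = 45 degrees.

45 degrees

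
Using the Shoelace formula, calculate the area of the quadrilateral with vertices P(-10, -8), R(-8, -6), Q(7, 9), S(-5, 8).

The Shoelace formula works by pairing each vertex with the next (cycling back to the first).
For each pair, compute x_i*y_(i+1) - x_(i+1)*y_i:
  (-10*-6 - -8*-8) = -4
  (-8*9 - 7*-6) = -30
  (7*8 - -5*9) = 101
  (-5*-8 - -10*8) = 120
Taking half the absolute value of the total: Area = (1/2)(187) = 187/2.

187/2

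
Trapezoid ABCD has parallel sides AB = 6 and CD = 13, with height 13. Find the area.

Area of a trapezoid = (base1 + base2) * height / 2
Area = (6 + 13) * 13 / 2
Area = 19 * 13 / 2
Area = 247 / 2
Area = 247/2

247/2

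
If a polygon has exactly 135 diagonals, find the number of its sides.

Using d = n(n - 3)/2, we solve 135 = n(n - 3)/2.
So n(n - 3) = 270.
Testing n = 18: 18 * 15 = 270 = 270. Correct.
The polygon has 18 sides.

18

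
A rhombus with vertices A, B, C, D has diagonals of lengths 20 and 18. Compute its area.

Area of a rhombus = (d1 * d2) / 2
Area = (20 * 18) / 2
Area = 360 / 2
Area = 180

180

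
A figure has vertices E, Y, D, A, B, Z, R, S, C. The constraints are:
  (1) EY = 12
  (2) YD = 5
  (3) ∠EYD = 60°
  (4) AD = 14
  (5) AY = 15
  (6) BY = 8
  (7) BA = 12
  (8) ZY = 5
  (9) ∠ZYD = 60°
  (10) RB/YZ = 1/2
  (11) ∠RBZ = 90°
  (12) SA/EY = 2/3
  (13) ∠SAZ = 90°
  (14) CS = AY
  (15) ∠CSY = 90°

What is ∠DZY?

Step 1: By the law of cosines on triangle ZYD: ZD² = 5² + 5² − 2·5·5·cos(60°) = 25, so ZD = 5.
Step 2: By the inverse law of cosines on triangle DZY: cos(∠DZY) = (5² + 5² − 5²) / (2·5·5) = 25/50 = 0.5, so ∠DZY = 60°.

Therefore, the measure of angle ∠DZY = 60°.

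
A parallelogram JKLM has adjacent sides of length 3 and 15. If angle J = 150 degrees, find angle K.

Opposite sides of a parallelogram are parallel, so consecutive angles form co-interior angles on a transversal.
Co-interior angles sum to 180°, giving angle K = 180 - 150 = 30 degrees.

30 degrees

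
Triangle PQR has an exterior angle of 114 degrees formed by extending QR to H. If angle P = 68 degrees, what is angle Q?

angle Q = 114 - 68 = 46 degrees (exterior angle theorem).

46 degrees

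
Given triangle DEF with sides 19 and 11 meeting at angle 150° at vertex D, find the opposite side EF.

Law of cosines: EF^2 = 19^2 + 11^2 - 2(19)(11)cos(150°) = 209*sqrt(3) + 482, so EF = sqrt(209*sqrt(3) + 482).

sqrt(209*sqrt(3) + 482)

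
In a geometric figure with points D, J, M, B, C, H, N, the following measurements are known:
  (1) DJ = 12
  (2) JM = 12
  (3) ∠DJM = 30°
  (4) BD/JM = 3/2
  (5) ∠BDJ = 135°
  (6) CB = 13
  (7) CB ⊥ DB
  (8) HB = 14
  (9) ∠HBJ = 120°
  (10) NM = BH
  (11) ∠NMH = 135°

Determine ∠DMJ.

Step 1: By the law of cosines on triangle MJD: MD² = 12² + 12² − 2·12·12·cos(30°) = 38.58, so MD ≈ 6.21.
Step 2: By the inverse law of cosines on triangle DMJ: cos(∠DMJ) = (6.21² + 12² − 12²) / (2·6.21·12) = 38.58/149.08 = 0.2588, so ∠DMJ = 75°.

Therefore, the measure of angle ∠DMJ = 75°.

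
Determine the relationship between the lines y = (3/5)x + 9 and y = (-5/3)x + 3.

Slope of line 1: m1 = 3/5
Slope of line 2: m2 = -5/3
m1 * m2 = -1, so perpendicular.

Perpendicular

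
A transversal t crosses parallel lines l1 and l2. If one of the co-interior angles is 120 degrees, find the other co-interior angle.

Co-interior (same-side interior) angles are between the parallel lines on the same side of the transversal.
Unlike corresponding or alternate interior angles, they are supplementary rather than equal.
So the angle = 180 - 120 = 60 degrees.

60 degrees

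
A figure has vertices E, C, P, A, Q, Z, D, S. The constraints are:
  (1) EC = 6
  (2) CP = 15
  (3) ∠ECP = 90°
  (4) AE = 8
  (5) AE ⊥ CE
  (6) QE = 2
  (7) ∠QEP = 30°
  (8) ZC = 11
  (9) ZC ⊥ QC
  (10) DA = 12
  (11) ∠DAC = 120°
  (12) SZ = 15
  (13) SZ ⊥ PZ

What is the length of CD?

Step 1: By the law of cosines on triangle CEA: CA² = 6² + 8² − 2·6·8·cos(90°) = 100, so CA = 10.
Step 2: By the law of cosines on triangle CAD: CD² = 10² + 12² − 2·10·12·cos(120°) = 364, so CD = 2·√91.

Therefore, the length of CD = 2·√91.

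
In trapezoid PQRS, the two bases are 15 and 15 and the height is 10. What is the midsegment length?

midsegment = (15 + 15) / 2 = 30 / 2 = 15

15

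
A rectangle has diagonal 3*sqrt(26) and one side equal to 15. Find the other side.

Using the Pythagorean theorem: d^2 = a^2 + b^2
b^2 = d^2 - a^2
b^2 = 234 - 225
b^2 = 9
b = sqrt(9) = 3

3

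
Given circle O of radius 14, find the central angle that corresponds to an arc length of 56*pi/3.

θ = 360 × 56*pi/3 / (2π × 14) = 240° (rearranging arc length formula).

240°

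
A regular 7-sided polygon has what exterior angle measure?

Each exterior angle of a regular n-gon is 360 / n.
For n = 7: 360 / 7 = 360/7 degrees.

360/7 degrees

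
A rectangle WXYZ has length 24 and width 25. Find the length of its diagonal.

A rectangle's diagonal splits it into two right triangles, with the diagonal as the hypotenuse.
By the Pythagorean theorem, d^2 = 24^2 + 25^2 = 1201.
Therefore d = sqrt(1201).

sqrt(1201)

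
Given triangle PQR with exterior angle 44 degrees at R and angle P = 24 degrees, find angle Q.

angle Q = 44 - 24 = 20 degrees (exterior angle theorem).

20 degrees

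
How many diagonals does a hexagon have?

The number of diagonals in an n-gon is n(n - 3)/2.
For n = 6: 6(6 - 3)/2 = 6 × 3 / 2 = 9.

9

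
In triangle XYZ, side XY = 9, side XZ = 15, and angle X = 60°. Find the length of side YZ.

Law of cosines: YZ^2 = 9^2 + 15^2 - 2(9)(15)cos(60°) = 171, so YZ = 3*sqrt(19).

3*sqrt(19)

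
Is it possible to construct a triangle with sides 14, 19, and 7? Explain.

Yes.
The triangle inequality requires that the sum of any two sides exceeds the third.
Here 7 + 14 = 21 > 19, so the condition is met.

Yes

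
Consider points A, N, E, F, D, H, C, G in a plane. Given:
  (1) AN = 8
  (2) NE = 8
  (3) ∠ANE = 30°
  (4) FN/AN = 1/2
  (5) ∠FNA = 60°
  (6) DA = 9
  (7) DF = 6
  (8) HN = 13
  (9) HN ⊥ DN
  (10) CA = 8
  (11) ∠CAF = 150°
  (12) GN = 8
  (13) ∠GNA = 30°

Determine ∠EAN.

Step 1: By the law of cosines on triangle ANE: AE² = 8² + 8² − 2·8·8·cos(30°) = 17.15, so AE ≈ 4.14.
Step 2: By the inverse law of cosines on triangle EAN: cos(∠EAN) = (4.14² + 8² − 8²) / (2·4.14·8) = 17.15/66.26 = 0.2588, so ∠EAN = 75°.

Therefore, the measure of angle ∠EAN = 75°.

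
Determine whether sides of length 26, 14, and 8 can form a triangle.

Check the triangle inequality: 14 + 8 = 22 ≤ 26.
Since the sum of two sides does not exceed the third, no triangle can be formed.

No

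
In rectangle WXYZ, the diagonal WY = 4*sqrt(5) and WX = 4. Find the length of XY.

The diagonal of a rectangle forms a right triangle with the two sides.
Rearranging the Pythagorean theorem: missing side = sqrt(d^2 - known^2).
= sqrt(80 - 16) = sqrt(64) = 8.

8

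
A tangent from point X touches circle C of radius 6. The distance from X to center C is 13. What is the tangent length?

The tangent, radius, and line from the external point to the center form a right triangle.
The right angle is where the tangent meets the radius.
By the Pythagorean theorem: tangent² + 6² = 13²
tangent² = 169 - 36 = 133
tangent = sqrt(133)

sqrt(133)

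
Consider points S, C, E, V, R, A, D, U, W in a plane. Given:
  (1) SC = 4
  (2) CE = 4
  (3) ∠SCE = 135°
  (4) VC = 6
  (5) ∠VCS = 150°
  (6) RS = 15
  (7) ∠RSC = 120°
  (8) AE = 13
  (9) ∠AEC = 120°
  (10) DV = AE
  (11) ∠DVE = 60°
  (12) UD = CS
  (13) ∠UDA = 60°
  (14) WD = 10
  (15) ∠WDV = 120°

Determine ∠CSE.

Step 1: By the law of cosines on triangle SCE: SE² = 4² + 4² − 2·4·4·cos(135°) = 54.63, so SE ≈ 7.39.
Step 2: By the inverse law of cosines on triangle CSE: cos(∠CSE) = (4² + 7.39² − 4²) / (2·4·7.39) = 54.63/59.13 = 0.9239, so ∠CSE = 22.5°.

Therefore, the measure of angle ∠CSE = 22.5°.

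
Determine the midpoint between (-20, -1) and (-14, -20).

The midpoint is the average of the coordinates:
x: (-20 + -14)/2 = -17
y: (-1 + -20)/2 = -21/2
Midpoint = (-17, -21/2)

(-17, -21/2)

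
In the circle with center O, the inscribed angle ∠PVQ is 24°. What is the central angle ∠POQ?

The inscribed angle theorem states that a central angle is always twice any inscribed angle that subtends the same arc.
Since the inscribed angle is 24°, the central angle = 2 × 24° = 48°.

48°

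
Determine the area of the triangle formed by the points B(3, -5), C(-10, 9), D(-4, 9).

Shoelace: Area = (1/2)|3(9-9) + -10(9--5) + -4(-5-9)| = (1/2)(84) = 42

42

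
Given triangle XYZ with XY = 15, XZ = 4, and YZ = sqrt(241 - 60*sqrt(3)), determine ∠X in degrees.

cos(X) = (15² + 4² - (sqrt(241 - 60*sqrt(3)))²) / (2 × 15 × 4) = sqrt(3)/2, so X = arccos(sqrt(3)/2) = 30°.

30°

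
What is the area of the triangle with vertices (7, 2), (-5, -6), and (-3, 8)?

The Shoelace formula computes the area from vertex coordinates by summing cross products.
For vertices (7,2), (-5,-6), (-3,8):
Signed sum = 7*-6 - -5*2 + -5*8 - -3*-6 + -3*2 - 7*8
= -32 + -58 + -62 = -152
Area = (1/2)|-152| = 76.

76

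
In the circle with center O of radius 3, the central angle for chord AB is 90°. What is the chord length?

Drop a perpendicular from the center to the chord, bisecting both the chord and the central angle.
Each half-chord = r sin(θ/2) = 3 sin(45°).
The full chord = 2 × 3 × sin(45°) = 3*sqrt(2).

3*sqrt(2)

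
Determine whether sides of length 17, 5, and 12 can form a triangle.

Check the triangle inequality: 5 + 12 = 17 ≤ 17.
Since the sum of two sides does not exceed the third, no triangle can be formed.

No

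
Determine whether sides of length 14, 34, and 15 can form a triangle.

Check the triangle inequality: 14 + 15 = 29 ≤ 34.
Since the sum of two sides does not exceed the third, no triangle can be formed.

No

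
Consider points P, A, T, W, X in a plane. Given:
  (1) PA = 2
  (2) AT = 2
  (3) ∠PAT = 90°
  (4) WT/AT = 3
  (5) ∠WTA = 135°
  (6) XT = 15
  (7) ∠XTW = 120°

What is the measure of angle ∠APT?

Step 1: By the law of cosines on triangle PAT: PT² = 2² + 2² − 2·2·2·cos(90°) = 8, so PT = 2·√2.
Step 2: By the inverse law of cosines on triangle APT: cos(∠APT) = (2² + (2·√2)² − 2²) / (2·2·2·√2) = 8/11.31 = 0.7071, so ∠APT = 45°.

Therefore, the measure of angle ∠APT = 45°.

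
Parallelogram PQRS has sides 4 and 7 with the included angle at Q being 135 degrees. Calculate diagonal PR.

Using the law of cosines:
d^2 = 4^2 + 7^2 - 2(4)(7)cos(135 degrees)
d^2 = 16 + 49 - 56*-sqrt(2)/2
d^2 = 28*sqrt(2) + 65
d = sqrt(28*sqrt(2) + 65)

sqrt(28*sqrt(2) + 65)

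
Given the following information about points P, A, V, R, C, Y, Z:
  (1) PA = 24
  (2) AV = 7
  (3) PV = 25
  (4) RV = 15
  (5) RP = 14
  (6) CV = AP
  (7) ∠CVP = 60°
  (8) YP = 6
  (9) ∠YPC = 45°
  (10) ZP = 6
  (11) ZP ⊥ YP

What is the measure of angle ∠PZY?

Step 1: By the law of cosines on triangle ZPY: ZY² = 6² + 6² − 2·6·6·cos(90°) = 72, so ZY = 6·√2.
Step 2: By the inverse law of cosines on triangle PZY: cos(∠PZY) = (6² + (6·√2)² − 6²) / (2·6·6·√2) = 72/101.82 = 0.7071, so ∠PZY = 45°.

Therefore, the measure of angle ∠PZY = 45°.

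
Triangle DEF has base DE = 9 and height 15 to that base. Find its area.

Area = (1/2)(9)(15) = 135/2

135/2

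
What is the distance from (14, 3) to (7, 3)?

d = sqrt((7 - 14)^2 + (3 - 3)^2)
d = sqrt(-7^2 + 0^2)
d = sqrt(49 + 0)
d = sqrt(49) = 7

7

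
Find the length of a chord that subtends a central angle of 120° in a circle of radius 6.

Chord length = 2r sin(θ/2)
= 2 × 6 × sin(120°/2)
= 2 × 6 × sin(60°)
= 6*sqrt(3)

6*sqrt(3)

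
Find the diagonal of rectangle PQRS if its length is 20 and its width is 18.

d = sqrt(20^2 + 18^2) = sqrt(724) = 2*sqrt(181)

2*sqrt(181)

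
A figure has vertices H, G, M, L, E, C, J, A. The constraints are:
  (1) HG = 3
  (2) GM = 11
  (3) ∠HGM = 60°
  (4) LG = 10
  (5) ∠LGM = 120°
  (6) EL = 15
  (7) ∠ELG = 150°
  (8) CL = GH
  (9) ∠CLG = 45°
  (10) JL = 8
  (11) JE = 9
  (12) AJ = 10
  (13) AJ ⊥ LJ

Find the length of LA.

Step 1: By the law of cosines on triangle LJA: LA² = 8² + 10² − 2·8·10·cos(90°) = 164, so LA = 2·√41.

Therefore, the length of LA = 2·√41.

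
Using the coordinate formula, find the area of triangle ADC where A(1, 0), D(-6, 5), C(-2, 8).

The Shoelace formula computes the area from vertex coordinates by summing cross products.
For vertices (1,0), (-6,5), (-2,8):
Signed sum = 1*5 - -6*0 + -6*8 - -2*5 + -2*0 - 1*8
= 5 + -38 + -8 = -41
Area = (1/2)|-41| = 41/2.

41/2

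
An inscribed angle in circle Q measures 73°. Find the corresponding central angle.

Central angle = 2 × 73° = 146° (inscribed angle theorem).

146°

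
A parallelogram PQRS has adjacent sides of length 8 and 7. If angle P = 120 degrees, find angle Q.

Consecutive angles are supplementary: angle Q = 180 - 120 = 60 degrees.

60 degrees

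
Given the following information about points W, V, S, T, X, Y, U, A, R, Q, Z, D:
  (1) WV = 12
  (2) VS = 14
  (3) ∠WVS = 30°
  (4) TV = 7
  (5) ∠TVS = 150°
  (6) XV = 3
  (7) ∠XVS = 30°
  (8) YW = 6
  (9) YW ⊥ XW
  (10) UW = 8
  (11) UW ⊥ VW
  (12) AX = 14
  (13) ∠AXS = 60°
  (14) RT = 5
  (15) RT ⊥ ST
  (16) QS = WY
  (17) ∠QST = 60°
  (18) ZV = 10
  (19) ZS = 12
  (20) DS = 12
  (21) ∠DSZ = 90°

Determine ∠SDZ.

Step 1: By the law of cosines on triangle DSZ: DZ² = 12² + 12² − 2·12·12·cos(90°) = 288, so DZ = 12·√2.
Step 2: By the inverse law of cosines on triangle SDZ: cos(∠SDZ) = (12² + (12·√2)² − 12²) / (2·12·12·√2) = 288/407.29 = 0.7071, so ∠SDZ = 45°.

Therefore, the measure of angle ∠SDZ = 45°.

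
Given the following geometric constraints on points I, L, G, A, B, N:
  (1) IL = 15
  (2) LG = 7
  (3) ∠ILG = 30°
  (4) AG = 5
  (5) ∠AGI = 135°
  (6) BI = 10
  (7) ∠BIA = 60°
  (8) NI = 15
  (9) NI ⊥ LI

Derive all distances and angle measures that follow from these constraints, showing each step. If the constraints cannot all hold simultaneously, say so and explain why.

The constraints are consistent.

Step 1: From IL = 15, LG = 7, and ∠ILG = 30°, by the law of cosines:
  IG² = IL² + LG² - 2·IL·LG·cos(30°) = 225 + 49 - 181.9 = 92.13
  IG ≈ 9.6

Step 2: From LI = 15, IN = 15, and ∠LIN = 90°, by the law of cosines:
  LN² = LI² + IN² - 2·LI·IN·cos(90°) = 225 + 225 - 0 = 450
  LN = 15·√2

Step 3: From IG = 9.6, GA = 5, and ∠IGA = 135°, by the law of cosines:
  IA² = IG² + GA² - 2·IG·GA·cos(135°) = 92.13 + 25 + 67.87 = 185
  IA ≈ 13.6

Step 4: From IG = 9.6, IL = 15, GL = 7, by the inverse law of cosines:
  cos(∠GIL) = (IG² + IL² - GL²) / (2·IG·IL)
  ∠GIL = 21.39°

Step 5: From LI = 15, LN = 15·√2, IN = 15, by the inverse law of cosines:
  cos(∠ILN) = (LI² + LN² - IN²) / (2·LI·LN)
  ∠ILN = 45°

Step 6: From GI = 9.6, GL = 7, IL = 15, by the inverse law of cosines:
  cos(∠IGL) = (GI² + GL² - IL²) / (2·GI·GL)
  ∠IGL = 128.61°

Step 7: From NI = 15, NL = 15·√2, IL = 15, by the inverse law of cosines:
  cos(∠INL) = (NI² + NL² - IL²) / (2·NI·NL)
  ∠INL = 45°

Step 8: From AI = 13.6, IB = 10, and ∠AIB = 60°, by the law of cosines:
  AB² = AI² + IB² - 2·AI·IB·cos(60°) = 185 + 100 - 136 = 149
  AB ≈ 12.21

Step 9: From IA = 13.6, IG = 9.6, AG = 5, by the inverse law of cosines:
  cos(∠AIG) = (IA² + IG² - AG²) / (2·IA·IG)
  ∠AIG = 15.07°

Step 10: From AG = 5, AI = 13.6, GI = 9.6, by the inverse law of cosines:
  cos(∠GAI) = (AG² + AI² - GI²) / (2·AG·AI)
  ∠GAI = 29.93°

Step 11: From AB = 12.21, AI = 13.6, BI = 10, by the inverse law of cosines:
  cos(∠BAI) = (AB² + AI² - BI²) / (2·AB·AI)
  ∠BAI = 45.19°

Step 12: From BA = 12.21, BI = 10, AI = 13.6, by the inverse law of cosines:
  cos(∠ABI) = (BA² + BI² - AI²) / (2·BA·BI)
  ∠ABI = 74.81°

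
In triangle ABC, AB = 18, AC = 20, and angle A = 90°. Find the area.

Area = (1/2) * AB * AC * sin(A)
Area = (1/2) * 18 * 20 * sin(90°)
Area = (1/2) * 18 * 20 * 1
Area = 180

180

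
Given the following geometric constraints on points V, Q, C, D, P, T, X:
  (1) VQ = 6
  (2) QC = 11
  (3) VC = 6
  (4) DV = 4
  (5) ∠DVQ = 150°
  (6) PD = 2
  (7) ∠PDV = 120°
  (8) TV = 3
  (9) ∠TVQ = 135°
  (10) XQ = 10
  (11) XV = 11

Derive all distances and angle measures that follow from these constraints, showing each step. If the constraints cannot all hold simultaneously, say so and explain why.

The constraints are consistent.

Step 1: From VD = 4, DP = 2, and ∠VDP = 120°, by the law of cosines:
  VP² = VD² + DP² - 2·VD·DP·cos(120°) = 16 + 4 + 8 = 28
  VP = 2·√7

Step 2: From QV = 6, VD = 4, and ∠QVD = 150°, by the law of cosines:
  QD² = QV² + VD² - 2·QV·VD·cos(150°) = 36 + 16 + 41.57 = 93.57
  QD ≈ 9.67

Step 3: From QV = 6, VT = 3, and ∠QVT = 135°, by the law of cosines:
  QT² = QV² + VT² - 2·QV·VT·cos(135°) = 36 + 9 + 25.46 = 70.46
  QT ≈ 8.39

Step 4: From VC = 6, VQ = 6, CQ = 11, by the inverse law of cosines:
  cos(∠CVQ) = (VC² + VQ² - CQ²) / (2·VC·VQ)
  ∠CVQ = 132.89°

Step 5: From VQ = 6, VX = 11, QX = 10, by the inverse law of cosines:
  cos(∠QVX) = (VQ² + VX² - QX²) / (2·VQ·VX)
  ∠QVX = 64.42°

Step 6: From QC = 11, QV = 6, CV = 6, by the inverse law of cosines:
  cos(∠CQV) = (QC² + QV² - CV²) / (2·QC·QV)
  ∠CQV = 23.56°

Step 7: From QV = 6, QX = 10, VX = 11, by the inverse law of cosines:
  cos(∠VQX) = (QV² + QX² - VX²) / (2·QV·QX)
  ∠VQX = 82.82°

Step 8: From CQ = 11, CV = 6, QV = 6, by the inverse law of cosines:
  cos(∠QCV) = (CQ² + CV² - QV²) / (2·CQ·CV)
  ∠QCV = 23.56°

Step 9: From XQ = 10, XV = 11, QV = 6, by the inverse law of cosines:
  cos(∠QXV) = (XQ² + XV² - QV²) / (2·XQ·XV)
  ∠QXV = 32.76°

Step 10: From VD = 4, VP = 2·√7, DP = 2, by the inverse law of cosines:
  cos(∠DVP) = (VD² + VP² - DP²) / (2·VD·VP)
  ∠DVP = 19.11°

Step 11: From QD = 9.67, QV = 6, DV = 4, by the inverse law of cosines:
  cos(∠DQV) = (QD² + QV² - DV²) / (2·QD·QV)
  ∠DQV = 11.93°

Step 12: From QT = 8.39, QV = 6, TV = 3, by the inverse law of cosines:
  cos(∠TQV) = (QT² + QV² - TV²) / (2·QT·QV)
  ∠TQV = 14.64°

Step 13: From DQ = 9.67, DV = 4, QV = 6, by the inverse law of cosines:
  cos(∠QDV) = (DQ² + DV² - QV²) / (2·DQ·DV)
  ∠QDV = 18.07°

Step 14: From PD = 2, PV = 2·√7, DV = 4, by the inverse law of cosines:
  cos(∠DPV) = (PD² + PV² - DV²) / (2·PD·PV)
  ∠DPV = 40.89°

Step 15: From TQ = 8.39, TV = 3, QV = 6, by the inverse law of cosines:
  cos(∠QTV) = (TQ² + TV² - QV²) / (2·TQ·TV)
  ∠QTV = 30.36°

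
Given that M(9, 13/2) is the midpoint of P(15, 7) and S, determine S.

Using the midpoint formula: M = ((x1 + x2)/2, (y1 + y2)/2)
We know M = (9, 13/2) and P = (15, 7)
For x: 9 = (15 + x2)/2, so x2 = 2*9 - 15 = 3
For y: 13/2 = (7 + y2)/2, so y2 = 2*13/2 - 7 = 6
S = (3, 6)

(3, 6)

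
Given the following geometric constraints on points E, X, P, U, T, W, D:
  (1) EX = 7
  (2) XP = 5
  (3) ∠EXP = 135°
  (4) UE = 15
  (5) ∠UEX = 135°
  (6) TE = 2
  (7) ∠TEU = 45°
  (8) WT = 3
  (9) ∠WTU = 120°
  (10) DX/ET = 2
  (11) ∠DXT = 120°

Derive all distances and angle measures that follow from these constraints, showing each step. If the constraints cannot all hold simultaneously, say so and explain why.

The constraints are consistent.

From the given relations:
  DX = 2·ET = 2·2 = 4

Step 1: From EX = 7, XP = 5, and ∠EXP = 135°, by the law of cosines:
  EP² = EX² + XP² - 2·EX·XP·cos(135°) = 49 + 25 + 49.5 = 123.5
  EP ≈ 11.11

Step 2: From XE = 7, EU = 15, and ∠XEU = 135°, by the law of cosines:
  XU² = XE² + EU² - 2·XE·EU·cos(135°) = 49 + 225 + 148.5 = 422.5
  XU ≈ 20.55

Step 3: From UE = 15, ET = 2, and ∠UET = 45°, by the law of cosines:
  UT² = UE² + ET² - 2·UE·ET·cos(45°) = 225 + 4 - 42.43 = 186.6
  UT ≈ 13.66

Step 4: From UT = 13.66, TW = 3, and ∠UTW = 120°, by the law of cosines:
  UW² = UT² + TW² - 2·UT·TW·cos(120°) = 186.6 + 9 + 40.98 = 236.6
  UW ≈ 15.38

Step 5: From EP = 11.11, EX = 7, PX = 5, by the inverse law of cosines:
  cos(∠PEX) = (EP² + EX² - PX²) / (2·EP·EX)
  ∠PEX = 18.55°

Step 6: From XE = 7, XU = 20.55, EU = 15, by the inverse law of cosines:
  cos(∠EXU) = (XE² + XU² - EU²) / (2·XE·XU)
  ∠EXU = 31.07°

Step 7: From PE = 11.11, PX = 5, EX = 7, by the inverse law of cosines:
  cos(∠EPX) = (PE² + PX² - EX²) / (2·PE·PX)
  ∠EPX = 26.45°

Step 8: From UE = 15, UT = 13.66, ET = 2, by the inverse law of cosines:
  cos(∠EUT) = (UE² + UT² - ET²) / (2·UE·UT)
  ∠EUT = 5.94°

Step 9: From UE = 15, UX = 20.55, EX = 7, by the inverse law of cosines:
  cos(∠EUX) = (UE² + UX² - EX²) / (2·UE·UX)
  ∠EUX = 13.93°

Step 10: From TE = 2, TU = 13.66, EU = 15, by the inverse law of cosines:
  cos(∠ETU) = (TE² + TU² - EU²) / (2·TE·TU)
  ∠ETU = 129.06°

Step 11: From UT = 13.66, UW = 15.38, TW = 3, by the inverse law of cosines:
  cos(∠TUW) = (UT² + UW² - TW²) / (2·UT·UW)
  ∠TUW = 9.73°

Step 12: From WT = 3, WU = 15.38, TU = 13.66, by the inverse law of cosines:
  cos(∠TWU) = (WT² + WU² - TU²) / (2·WT·WU)
  ∠TWU = 50.27°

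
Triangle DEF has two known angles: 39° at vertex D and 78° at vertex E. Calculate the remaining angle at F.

The interior angles sum to 180°: angle F = 180 - 39 - 78 = 63°.
The triangle is acute (angles 39°, 78°, 63°).

63 degrees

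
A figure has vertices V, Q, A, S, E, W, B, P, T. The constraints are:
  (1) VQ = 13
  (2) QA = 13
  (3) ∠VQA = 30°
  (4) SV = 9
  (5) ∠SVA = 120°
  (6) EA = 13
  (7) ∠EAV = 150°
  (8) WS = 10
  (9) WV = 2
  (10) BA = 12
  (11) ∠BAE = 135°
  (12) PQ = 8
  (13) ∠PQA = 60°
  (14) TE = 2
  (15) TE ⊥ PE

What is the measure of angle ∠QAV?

Step 1: By the law of cosines on triangle AQV: AV² = 13² + 13² − 2·13·13·cos(30°) = 45.28, so AV ≈ 6.73.
Step 2: By the inverse law of cosines on triangle QAV: cos(∠QAV) = (13² + 6.73² − 13²) / (2·13·6.73) = 45.28/174.96 = 0.2588, so ∠QAV = 75°.

Therefore, the measure of angle ∠QAV = 75°.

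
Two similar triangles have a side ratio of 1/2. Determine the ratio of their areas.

Area scales with the square of linear dimensions. If every length is multiplied by 1/2, then the area is multiplied by (1/2)^2 = 1/4.
The area ratio is 1:4.

1:4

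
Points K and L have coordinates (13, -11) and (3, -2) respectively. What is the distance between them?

The horizontal distance is |3 - 13| = 10 and the vertical distance is |-2 - -11| = 9.
By the Pythagorean theorem, d = sqrt(10^2 + 9^2) = sqrt(181).

sqrt(181)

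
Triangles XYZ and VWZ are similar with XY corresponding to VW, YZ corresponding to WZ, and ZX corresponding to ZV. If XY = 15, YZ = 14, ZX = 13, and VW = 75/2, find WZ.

Since the triangles are similar, the ratio of corresponding sides is constant.
Scale factor k = VW / XY = 75/2 / 15 = 5/2
WZ = k * YZ = 5/2 * 14 = 35

35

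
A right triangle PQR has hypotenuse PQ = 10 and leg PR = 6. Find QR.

QR = sqrt(10^2 - 6^2) = sqrt(64) = 8

8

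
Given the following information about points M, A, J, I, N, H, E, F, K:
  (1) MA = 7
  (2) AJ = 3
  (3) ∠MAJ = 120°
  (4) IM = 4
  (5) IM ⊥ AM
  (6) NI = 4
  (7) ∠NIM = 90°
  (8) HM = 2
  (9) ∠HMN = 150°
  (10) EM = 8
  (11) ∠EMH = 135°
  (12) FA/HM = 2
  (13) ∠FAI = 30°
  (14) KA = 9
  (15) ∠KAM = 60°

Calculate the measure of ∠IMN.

Step 1: By the law of cosines on triangle MIN: MN² = 4² + 4² − 2·4·4·cos(90°) = 32, so MN = 4·√2.
Step 2: By the inverse law of cosines on triangle IMN: cos(∠IMN) = (4² + (4·√2)² − 4²) / (2·4·4·√2) = 32/45.25 = 0.7071, so ∠IMN = 45°.

Therefore, the measure of angle ∠IMN = 45°.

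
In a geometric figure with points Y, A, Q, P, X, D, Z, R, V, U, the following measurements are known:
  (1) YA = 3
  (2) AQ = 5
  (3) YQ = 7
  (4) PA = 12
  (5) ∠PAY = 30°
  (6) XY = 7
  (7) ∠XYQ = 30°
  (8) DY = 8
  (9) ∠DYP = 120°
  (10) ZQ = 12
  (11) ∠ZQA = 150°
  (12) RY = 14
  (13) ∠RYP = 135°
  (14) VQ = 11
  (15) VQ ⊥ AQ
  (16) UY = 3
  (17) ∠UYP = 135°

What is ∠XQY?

Step 1: By the law of cosines on triangle QYX: QX² = 7² + 7² − 2·7·7·cos(30°) = 13.13, so QX ≈ 3.62.
Step 2: By the inverse law of cosines on triangle XQY: cos(∠XQY) = (3.62² + 7² − 7²) / (2·3.62·7) = 13.13/50.73 = 0.2588, so ∠XQY = 75°.

Therefore, the measure of angle ∠XQY = 75°.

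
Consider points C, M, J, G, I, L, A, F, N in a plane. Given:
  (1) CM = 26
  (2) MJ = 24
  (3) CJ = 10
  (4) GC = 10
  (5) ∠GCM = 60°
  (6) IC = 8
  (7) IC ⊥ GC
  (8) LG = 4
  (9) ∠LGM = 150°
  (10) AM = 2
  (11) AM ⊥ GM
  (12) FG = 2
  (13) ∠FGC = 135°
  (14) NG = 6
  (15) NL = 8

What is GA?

Step 1: By the law of cosines on triangle GCM: GM² = 10² + 26² − 2·10·26·cos(60°) = 516, so GM = 2·√129.
Step 2: By the law of cosines on triangle GMA: GA² = (2·√129)² + 2² − 2·2·√129·2·cos(90°) = 520, so GA = 2·√130.

Therefore, the length of GA = 2·√130.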